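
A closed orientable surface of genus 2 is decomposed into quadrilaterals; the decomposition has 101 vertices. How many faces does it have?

χ = 2 − 2·2 = -2, and every face is a square so 4F = 2E.
V − E + F = -2 with E = 4F/2 gives 101 − (4/2 − 1)·F = -2, so F = 103 and E = 206.

103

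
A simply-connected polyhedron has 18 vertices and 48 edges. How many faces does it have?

32

Here V − E + F = 2.
F = 2 − V + E = 2 − 18 + 48 = 32.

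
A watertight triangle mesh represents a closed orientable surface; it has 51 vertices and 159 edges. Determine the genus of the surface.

Every face is a triangle and each edge borders two faces, so 3F = 2·159, giving F = 106.
χ = V − E + F = 51 − 159 + 106 = -2.
For a closed orientable surface χ = 2 − 2g, so g = (2 − (-2))/2 = 2.

2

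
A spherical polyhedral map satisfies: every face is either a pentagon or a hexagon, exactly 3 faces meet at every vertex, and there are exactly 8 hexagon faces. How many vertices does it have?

36

Let x be the number of pentagons; then F = 8 + x.
Edge–face incidences: 2E = 6·8 + 5·x = 48 + 5x.
Every vertex has degree 3, so 3V = 2E.
Euler: V − E + F = 2 ⇒ (2E)/3 − E + (8 + x) = 2.
Multiply by 6: 2·(2E) − 3·(2E) + 6·(8 + x) = 12, i.e. 48 + 6x − (48 + 5x) = 12.
Collecting terms: x = 12.
Then 2E = 48 + 5·12 = 108, so E = 54, V = 2E/3 = 36, F = 8 + 12 = 20.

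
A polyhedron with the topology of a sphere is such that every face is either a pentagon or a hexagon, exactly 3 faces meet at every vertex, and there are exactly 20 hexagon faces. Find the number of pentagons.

Let x be the number of pentagons; then F = 20 + x.
Edge–face incidences: 2E = 6·20 + 5·x = 120 + 5x.
Every vertex has degree 3, so 3V = 2E.
Euler: V − E + F = 2 ⇒ (2E)/3 − E + (20 + x) = 2.
Multiply by 6: 2·(2E) − 3·(2E) + 6·(20 + x) = 12, i.e. 120 + 6x − (120 + 5x) = 12.
Collecting terms: x = 12.
Then 2E = 120 + 5·12 = 180, so E = 90, V = 2E/3 = 60, F = 20 + 12 = 32.

12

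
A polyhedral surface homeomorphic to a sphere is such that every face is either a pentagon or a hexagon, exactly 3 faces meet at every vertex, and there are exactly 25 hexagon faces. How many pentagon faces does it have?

Let x be the number of pentagons; then F = 25 + x.
Edge–face incidences: 2E = 6·25 + 5·x = 150 + 5x.
Every vertex has degree 3, so 3V = 2E.
Euler: V − E + F = 2 ⇒ (2E)/3 − E + (25 + x) = 2.
Multiply by 6: 2·(2E) − 3·(2E) + 6·(25 + x) = 12, i.e. 150 + 6x − (150 + 5x) = 12.
Collecting terms: x = 12.
Then 2E = 150 + 5·12 = 210, so E = 105, V = 2E/3 = 70, F = 25 + 12 = 37.

12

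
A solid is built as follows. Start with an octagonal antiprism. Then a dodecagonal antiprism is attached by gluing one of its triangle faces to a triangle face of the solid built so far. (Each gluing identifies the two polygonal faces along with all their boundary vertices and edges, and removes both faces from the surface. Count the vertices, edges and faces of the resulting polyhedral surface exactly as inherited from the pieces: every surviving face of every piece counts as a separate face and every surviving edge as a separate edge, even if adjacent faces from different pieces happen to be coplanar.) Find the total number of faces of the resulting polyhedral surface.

42

An octagonal antiprism: V=16, E=32, F=18.
Attach a dodecagonal antiprism (V=24, E=48, F=26) along a 3-gon: merge 3 vertices and 3 edges, delete both glued faces → V=37, E=77, F=42.
Check: V − E + F = 37 − 77 + 42 = 2.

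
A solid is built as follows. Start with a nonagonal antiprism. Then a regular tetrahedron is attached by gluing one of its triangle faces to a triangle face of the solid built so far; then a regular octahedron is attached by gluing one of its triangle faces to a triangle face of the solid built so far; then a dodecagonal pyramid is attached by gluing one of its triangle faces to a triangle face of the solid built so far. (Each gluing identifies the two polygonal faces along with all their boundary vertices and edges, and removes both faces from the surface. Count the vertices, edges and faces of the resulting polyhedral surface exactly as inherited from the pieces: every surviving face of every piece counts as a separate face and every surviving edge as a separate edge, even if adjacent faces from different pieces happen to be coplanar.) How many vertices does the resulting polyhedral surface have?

A nonagonal antiprism: V=18, E=36, F=20.
Attach a regular tetrahedron (V=4, E=6, F=4) along a 3-gon: merge 3 vertices and 3 edges, delete both glued faces → V=19, E=39, F=22.
Attach a regular octahedron (V=6, E=12, F=8) along a 3-gon: merge 3 vertices and 3 edges, delete both glued faces → V=22, E=48, F=28.
Attach a dodecagonal pyramid (V=13, E=24, F=13) along a 3-gon: merge 3 vertices and 3 edges, delete both glued faces → V=32, E=69, F=39.
Check: V − E + F = 32 − 69 + 39 = 2.

32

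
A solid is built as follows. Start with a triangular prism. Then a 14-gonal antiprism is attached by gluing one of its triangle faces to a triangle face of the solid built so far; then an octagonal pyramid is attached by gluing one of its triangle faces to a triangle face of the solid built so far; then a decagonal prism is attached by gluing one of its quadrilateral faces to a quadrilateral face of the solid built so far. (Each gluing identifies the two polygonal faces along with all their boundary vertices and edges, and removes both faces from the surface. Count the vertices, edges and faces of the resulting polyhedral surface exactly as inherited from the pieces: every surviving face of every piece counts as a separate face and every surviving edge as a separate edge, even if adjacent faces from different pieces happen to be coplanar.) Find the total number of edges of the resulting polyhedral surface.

101

A triangular prism: V=6, E=9, F=5.
Attach a 14-gonal antiprism (V=28, E=56, F=30) along a 3-gon: merge 3 vertices and 3 edges, delete both glued faces → V=31, E=62, F=33.
Attach an octagonal pyramid (V=9, E=16, F=9) along a 3-gon: merge 3 vertices and 3 edges, delete both glued faces → V=37, E=75, F=40.
Attach a decagonal prism (V=20, E=30, F=12) along a 4-gon: merge 4 vertices and 4 edges, delete both glued faces → V=53, E=101, F=50.
Check: V − E + F = 53 − 101 + 50 = 2.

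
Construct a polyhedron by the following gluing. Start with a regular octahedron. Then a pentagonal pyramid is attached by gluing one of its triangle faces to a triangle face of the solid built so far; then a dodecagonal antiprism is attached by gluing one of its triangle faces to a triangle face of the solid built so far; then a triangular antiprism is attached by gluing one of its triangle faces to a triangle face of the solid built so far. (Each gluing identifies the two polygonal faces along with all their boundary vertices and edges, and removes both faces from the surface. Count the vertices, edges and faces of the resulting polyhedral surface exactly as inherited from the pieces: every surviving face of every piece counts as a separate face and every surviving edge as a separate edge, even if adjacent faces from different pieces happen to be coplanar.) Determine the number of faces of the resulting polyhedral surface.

42

A regular octahedron: V=6, E=12, F=8.
Attach a pentagonal pyramid (V=6, E=10, F=6) along a 3-gon: merge 3 vertices and 3 edges, delete both glued faces → V=9, E=19, F=12.
Attach a dodecagonal antiprism (V=24, E=48, F=26) along a 3-gon: merge 3 vertices and 3 edges, delete both glued faces → V=30, E=64, F=36.
Attach a triangular antiprism (V=6, E=12, F=8) along a 3-gon: merge 3 vertices and 3 edges, delete both glued faces → V=33, E=73, F=42.
Check: V − E + F = 33 − 73 + 42 = 2.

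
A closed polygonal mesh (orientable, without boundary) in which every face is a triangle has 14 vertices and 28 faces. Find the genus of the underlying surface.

1

Every face is a triangle, so 2E = 3·28 = 84, giving E = 42.
χ = V − E + F = 14 − 42 + 28 = 0.
For a closed orientable surface χ = 2 − 2g, so g = (2 − (0))/2 = 1.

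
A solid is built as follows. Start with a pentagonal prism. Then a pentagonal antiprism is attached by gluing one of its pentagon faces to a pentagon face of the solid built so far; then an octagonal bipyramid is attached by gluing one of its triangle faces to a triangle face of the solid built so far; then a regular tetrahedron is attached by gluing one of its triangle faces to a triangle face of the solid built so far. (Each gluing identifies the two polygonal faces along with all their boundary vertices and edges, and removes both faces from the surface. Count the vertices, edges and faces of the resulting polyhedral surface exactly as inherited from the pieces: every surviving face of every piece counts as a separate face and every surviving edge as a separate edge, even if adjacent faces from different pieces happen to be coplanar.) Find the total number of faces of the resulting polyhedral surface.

A pentagonal prism: V=10, E=15, F=7.
Attach a pentagonal antiprism (V=10, E=20, F=12) along a 5-gon: merge 5 vertices and 5 edges, delete both glued faces → V=15, E=30, F=17.
Attach an octagonal bipyramid (V=10, E=24, F=16) along a 3-gon: merge 3 vertices and 3 edges, delete both glued faces → V=22, E=51, F=31.
Attach a regular tetrahedron (V=4, E=6, F=4) along a 3-gon: merge 3 vertices and 3 edges, delete both glued faces → V=23, E=54, F=33.
Check: V − E + F = 23 − 54 + 33 = 2.

33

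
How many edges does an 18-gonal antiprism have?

72

An antiprism on an n-gon has two n-gon caps and 2n triangles: V = 2·18 = 36, E = 4·18 = 72, F = 2·18 + 2 = 38.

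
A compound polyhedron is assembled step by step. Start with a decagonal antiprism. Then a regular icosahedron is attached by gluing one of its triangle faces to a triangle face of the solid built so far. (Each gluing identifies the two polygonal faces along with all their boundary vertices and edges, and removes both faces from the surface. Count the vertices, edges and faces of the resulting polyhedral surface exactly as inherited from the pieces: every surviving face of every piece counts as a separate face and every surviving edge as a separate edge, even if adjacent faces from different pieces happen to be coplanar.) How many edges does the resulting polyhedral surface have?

A decagonal antiprism: V=20, E=40, F=22.
Attach a regular icosahedron (V=12, E=30, F=20) along a 3-gon: merge 3 vertices and 3 edges, delete both glued faces → V=29, E=67, F=40.
Check: V − E + F = 29 − 67 + 40 = 2.

67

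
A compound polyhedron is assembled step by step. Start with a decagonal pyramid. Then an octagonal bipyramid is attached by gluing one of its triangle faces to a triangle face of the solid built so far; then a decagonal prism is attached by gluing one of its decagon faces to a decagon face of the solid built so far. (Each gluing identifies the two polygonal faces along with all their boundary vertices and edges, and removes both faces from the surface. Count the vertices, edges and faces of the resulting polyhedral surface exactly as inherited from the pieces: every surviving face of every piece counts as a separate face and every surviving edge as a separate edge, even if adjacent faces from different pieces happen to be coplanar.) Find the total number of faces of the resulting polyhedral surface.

A decagonal pyramid: V=11, E=20, F=11.
Attach an octagonal bipyramid (V=10, E=24, F=16) along a 3-gon: merge 3 vertices and 3 edges, delete both glued faces → V=18, E=41, F=25.
Attach a decagonal prism (V=20, E=30, F=12) along a 10-gon: merge 10 vertices and 10 edges, delete both glued faces → V=28, E=61, F=35.
Check: V − E + F = 28 − 61 + 35 = 2.

35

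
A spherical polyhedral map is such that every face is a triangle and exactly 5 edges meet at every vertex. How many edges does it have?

Each face has 3 edges and each edge borders two faces, so 2E = 3F.
Each vertex has degree 5, so 5V = 2E and hence V = 3F/5.
Euler: V − E + F = 2 ⇒ (3F/5) − (3F/2) + F = 2.
Multiply by 10: (6 − 15 + 10)F = 20, i.e. 1F = 20.
So F = 20, E = 3·20/2 = 30, V = 3·20/5 = 12.

30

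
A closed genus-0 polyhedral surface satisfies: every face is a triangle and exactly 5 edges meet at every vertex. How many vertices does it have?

Each face has 3 edges and each edge borders two faces, so 2E = 3F.
Each vertex has degree 5, so 5V = 2E and hence V = 3F/5.
Euler: V − E + F = 2 ⇒ (3F/5) − (3F/2) + F = 2.
Multiply by 10: (6 − 15 + 10)F = 20, i.e. 1F = 20.
So F = 20, E = 3·20/2 = 30, V = 3·20/5 = 12.

12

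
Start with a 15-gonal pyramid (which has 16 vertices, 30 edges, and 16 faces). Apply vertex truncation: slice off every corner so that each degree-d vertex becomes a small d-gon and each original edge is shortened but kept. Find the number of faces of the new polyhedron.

Truncation replaces each original edge-end by a new vertex, so V′ = 2E = 60.
Each original edge survives, and each old vertex of degree d contributes d new edges; summing degrees gives Σd = 2E, so E′ = E + 2E = 3E = 90.
Each original face survives and each original vertex becomes one new face: F′ = F + V = 32.

32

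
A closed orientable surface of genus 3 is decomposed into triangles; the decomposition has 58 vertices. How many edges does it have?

186

χ = 2 − 2·3 = -4, and every face is a triangle so 3F = 2E.
V − E + F = -4 with E = 3F/2 gives 58 − (3/2 − 1)·F = -4, so F = 124 and E = 186.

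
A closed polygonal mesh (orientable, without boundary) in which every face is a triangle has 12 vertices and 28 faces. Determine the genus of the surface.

Every face is a triangle, so 2E = 3·28 = 84, giving E = 42.
χ = V − E + F = 12 − 42 + 28 = -2.
For a closed orientable surface χ = 2 − 2g, so g = (2 − (-2))/2 = 2.

2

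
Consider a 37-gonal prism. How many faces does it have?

A prism on an n-gon has two n-gon bases and n rectangular sides: V = 2·37 = 74, E = 3·37 = 111, F = 37 + 2 = 39.

39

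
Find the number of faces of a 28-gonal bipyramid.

56

A bipyramid over an n-gon has 2n triangular faces and n + 2 vertices: V = 28 + 2 = 30, E = 3·28 = 84, F = 2·28 = 56.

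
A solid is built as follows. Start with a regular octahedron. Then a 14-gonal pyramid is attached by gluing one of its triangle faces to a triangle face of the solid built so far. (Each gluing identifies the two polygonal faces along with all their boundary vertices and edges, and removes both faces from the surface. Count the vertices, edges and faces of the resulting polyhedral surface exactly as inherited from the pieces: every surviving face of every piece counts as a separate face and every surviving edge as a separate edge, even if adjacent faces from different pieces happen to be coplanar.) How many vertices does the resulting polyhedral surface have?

A regular octahedron: V=6, E=12, F=8.
Attach a 14-gonal pyramid (V=15, E=28, F=15) along a 3-gon: merge 3 vertices and 3 edges, delete both glued faces → V=18, E=37, F=21.
Check: V − E + F = 18 − 37 + 21 = 2.

18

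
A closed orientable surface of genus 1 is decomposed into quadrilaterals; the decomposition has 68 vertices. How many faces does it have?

68

χ = 2 − 2·1 = 0, and every face is a square so 4F = 2E.
V − E + F = 0 with E = 4F/2 gives 68 − (4/2 − 1)·F = 0, so F = 68 and E = 136.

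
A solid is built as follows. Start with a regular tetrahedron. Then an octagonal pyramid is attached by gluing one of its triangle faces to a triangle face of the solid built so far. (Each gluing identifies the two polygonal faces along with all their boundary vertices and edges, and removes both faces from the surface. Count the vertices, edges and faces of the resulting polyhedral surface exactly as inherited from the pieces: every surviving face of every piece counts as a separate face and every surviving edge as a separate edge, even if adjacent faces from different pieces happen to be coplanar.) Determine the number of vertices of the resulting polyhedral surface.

A regular tetrahedron: V=4, E=6, F=4.
Attach an octagonal pyramid (V=9, E=16, F=9) along a 3-gon: merge 3 vertices and 3 edges, delete both glued faces → V=10, E=19, F=11.
Check: V − E + F = 10 − 19 + 11 = 2.

10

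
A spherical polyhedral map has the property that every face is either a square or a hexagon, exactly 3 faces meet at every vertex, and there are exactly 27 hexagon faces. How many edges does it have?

93

Let x be the number of squares; then F = 27 + x.
Edge–face incidences: 2E = 6·27 + 4·x = 162 + 4x.
Every vertex has degree 3, so 3V = 2E.
Euler: V − E + F = 2 ⇒ (2E)/3 − E + (27 + x) = 2.
Multiply by 6: 2·(2E) − 3·(2E) + 6·(27 + x) = 12, i.e. 162 + 6x − (162 + 4x) = 12.
Collecting terms: 2x = 12, so x = 6.
Then 2E = 162 + 4·6 = 186, so E = 93, V = 2E/3 = 62, F = 27 + 6 = 33.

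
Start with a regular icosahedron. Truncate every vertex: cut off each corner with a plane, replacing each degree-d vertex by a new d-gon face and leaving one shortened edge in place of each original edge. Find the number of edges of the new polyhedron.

The base solid has V = 12, E = 30, F = 20.
Truncation replaces each original edge-end by a new vertex, so V′ = 2E = 60.
Each original edge survives, and each old vertex of degree d contributes d new edges; summing degrees gives Σd = 2E, so E′ = E + 2E = 3E = 90.
Each original face survives and each original vertex becomes one new face: F′ = F + V = 32.

90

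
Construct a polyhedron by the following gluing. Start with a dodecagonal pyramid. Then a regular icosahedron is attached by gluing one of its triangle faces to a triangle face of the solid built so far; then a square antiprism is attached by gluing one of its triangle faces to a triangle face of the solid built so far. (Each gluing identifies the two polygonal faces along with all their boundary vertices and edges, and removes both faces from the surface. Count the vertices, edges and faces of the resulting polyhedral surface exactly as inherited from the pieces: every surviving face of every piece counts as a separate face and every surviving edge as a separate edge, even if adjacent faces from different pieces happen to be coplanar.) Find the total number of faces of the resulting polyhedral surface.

A dodecagonal pyramid: V=13, E=24, F=13.
Attach a regular icosahedron (V=12, E=30, F=20) along a 3-gon: merge 3 vertices and 3 edges, delete both glued faces → V=22, E=51, F=31.
Attach a square antiprism (V=8, E=16, F=10) along a 3-gon: merge 3 vertices and 3 edges, delete both glued faces → V=27, E=64, F=39.
Check: V − E + F = 27 − 64 + 39 = 2.

39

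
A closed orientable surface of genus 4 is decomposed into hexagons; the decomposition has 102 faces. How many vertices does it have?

χ = 2 − 2·4 = -6, and every face is a hexagon so 6F = 2E.
E = 6·102/2 = 306. Then V = -6 + E − F = -6 + 306 − 102 = 198.

198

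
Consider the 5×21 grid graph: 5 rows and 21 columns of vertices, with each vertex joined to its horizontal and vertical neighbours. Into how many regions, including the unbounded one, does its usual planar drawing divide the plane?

81

The grid has V = 5·21 = 105 vertices and E = 5·20 + 21·4 = 184 edges.
F = 2 − V + E = 2 − 105 + 184 = 81.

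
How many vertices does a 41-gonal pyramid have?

42

A pyramid on an n-gon base has one n-gon and n triangles: V = 41 + 1 = 42, E = 2·41 = 82, F = 41 + 1 = 42.
Check: V − E + F = 42 − 82 + 42 = 2.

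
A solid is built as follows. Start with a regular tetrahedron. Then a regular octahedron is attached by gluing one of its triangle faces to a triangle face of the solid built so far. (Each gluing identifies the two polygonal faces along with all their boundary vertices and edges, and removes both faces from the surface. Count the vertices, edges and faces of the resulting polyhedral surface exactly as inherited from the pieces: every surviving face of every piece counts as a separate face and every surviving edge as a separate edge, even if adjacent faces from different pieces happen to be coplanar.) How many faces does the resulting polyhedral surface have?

10

A regular tetrahedron: V=4, E=6, F=4.
Attach a regular octahedron (V=6, E=12, F=8) along a 3-gon: merge 3 vertices and 3 edges, delete both glued faces → V=7, E=15, F=10.
Check: V − E + F = 7 − 15 + 10 = 2.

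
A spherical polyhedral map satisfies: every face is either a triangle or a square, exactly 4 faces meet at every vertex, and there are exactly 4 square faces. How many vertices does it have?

10

Let x be the number of triangles; then F = 4 + x.
Edge–face incidences: 2E = 4·4 + 3·x = 16 + 3x.
Every vertex has degree 4, so 4V = 2E.
Euler: V − E + F = 2 ⇒ (2E)/4 − E + (4 + x) = 2.
Multiply by 8: 2·(2E) − 4·(2E) + 8·(4 + x) = 16, i.e. 32 + 8x − 2·(16 + 3x) = 16.
Collecting terms: 2x = 16, so x = 8.
Then 2E = 16 + 3·8 = 40, so E = 20, V = 2E/4 = 10, F = 4 + 8 = 12.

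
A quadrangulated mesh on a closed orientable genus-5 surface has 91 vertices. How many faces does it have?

χ = 2 − 2·5 = -8, and every face is a square so 4F = 2E.
V − E + F = -8 with E = 4F/2 gives 91 − (4/2 − 1)·F = -8, so F = 99 and E = 198.

99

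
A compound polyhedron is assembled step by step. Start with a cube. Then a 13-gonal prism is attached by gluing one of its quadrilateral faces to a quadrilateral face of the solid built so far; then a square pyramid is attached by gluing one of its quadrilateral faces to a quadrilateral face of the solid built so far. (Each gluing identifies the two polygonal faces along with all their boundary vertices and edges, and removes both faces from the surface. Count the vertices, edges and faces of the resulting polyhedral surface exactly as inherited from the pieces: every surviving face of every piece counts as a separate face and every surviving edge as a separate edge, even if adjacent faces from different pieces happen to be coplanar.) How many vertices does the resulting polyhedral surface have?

A cube: V=8, E=12, F=6.
Attach a 13-gonal prism (V=26, E=39, F=15) along a 4-gon: merge 4 vertices and 4 edges, delete both glued faces → V=30, E=47, F=19.
Attach a square pyramid (V=5, E=8, F=5) along a 4-gon: merge 4 vertices and 4 edges, delete both glued faces → V=31, E=51, F=22.
Check: V − E + F = 31 − 51 + 22 = 2.

31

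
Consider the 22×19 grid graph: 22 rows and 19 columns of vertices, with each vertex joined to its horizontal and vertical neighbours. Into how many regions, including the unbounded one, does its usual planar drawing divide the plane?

The grid has V = 22·19 = 418 vertices and E = 22·18 + 19·21 = 795 edges.
F = 2 − V + E = 2 − 418 + 795 = 379.

379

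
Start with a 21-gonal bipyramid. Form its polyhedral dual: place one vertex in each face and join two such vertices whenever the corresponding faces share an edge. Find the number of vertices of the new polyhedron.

42

The base solid has V = 23, E = 63, F = 42.
The dual swaps V and F and preserves E: V′ = F = 42, E′ = E = 63, F′ = V = 23.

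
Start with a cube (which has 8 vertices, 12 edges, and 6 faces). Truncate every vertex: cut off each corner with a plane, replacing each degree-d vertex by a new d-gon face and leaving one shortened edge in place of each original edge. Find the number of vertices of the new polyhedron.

24

Truncation replaces each original edge-end by a new vertex, so V′ = 2E = 24.
Each original edge survives, and each old vertex of degree d contributes d new edges; summing degrees gives Σd = 2E, so E′ = E + 2E = 3E = 36.
Each original face survives and each original vertex becomes one new face: F′ = F + V = 14.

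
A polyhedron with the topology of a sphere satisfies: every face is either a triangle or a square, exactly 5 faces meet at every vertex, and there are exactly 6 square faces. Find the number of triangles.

Let x be the number of triangles; then F = 6 + x.
Edge–face incidences: 2E = 4·6 + 3·x = 24 + 3x.
Every vertex has degree 5, so 5V = 2E.
Euler: V − E + F = 2 ⇒ (2E)/5 − E + (6 + x) = 2.
Multiply by 10: 2·(2E) − 5·(2E) + 10·(6 + x) = 20, i.e. 60 + 10x − 3·(24 + 3x) = 20.
Collecting terms: x − 12 = 20, so x = 32.
Then 2E = 24 + 3·32 = 120, so E = 60, V = 2E/5 = 24, F = 6 + 32 = 38.

32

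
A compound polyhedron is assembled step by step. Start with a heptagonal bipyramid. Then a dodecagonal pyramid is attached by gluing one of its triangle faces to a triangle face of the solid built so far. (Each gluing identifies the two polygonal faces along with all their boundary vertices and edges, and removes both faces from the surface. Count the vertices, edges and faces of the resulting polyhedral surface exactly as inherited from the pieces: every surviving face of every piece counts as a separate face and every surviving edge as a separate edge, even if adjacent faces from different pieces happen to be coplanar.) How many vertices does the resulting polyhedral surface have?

A heptagonal bipyramid: V=9, E=21, F=14.
Attach a dodecagonal pyramid (V=13, E=24, F=13) along a 3-gon: merge 3 vertices and 3 edges, delete both glued faces → V=19, E=42, F=25.
Check: V − E + F = 19 − 42 + 25 = 2.

19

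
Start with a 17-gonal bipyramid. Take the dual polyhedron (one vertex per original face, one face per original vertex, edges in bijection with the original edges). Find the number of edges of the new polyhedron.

51

The base solid has V = 19, E = 51, F = 34.
The dual swaps V and F and preserves E: V′ = F = 34, E′ = E = 51, F′ = V = 19.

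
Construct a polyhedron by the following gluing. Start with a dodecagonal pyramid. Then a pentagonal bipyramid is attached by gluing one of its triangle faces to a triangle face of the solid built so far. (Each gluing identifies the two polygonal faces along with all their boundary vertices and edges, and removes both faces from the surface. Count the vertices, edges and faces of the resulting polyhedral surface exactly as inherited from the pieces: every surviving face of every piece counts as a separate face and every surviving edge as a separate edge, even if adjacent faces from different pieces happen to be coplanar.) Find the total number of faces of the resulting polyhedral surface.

21

A dodecagonal pyramid: V=13, E=24, F=13.
Attach a pentagonal bipyramid (V=7, E=15, F=10) along a 3-gon: merge 3 vertices and 3 edges, delete both glued faces → V=17, E=36, F=21.
Check: V − E + F = 17 − 36 + 21 = 2.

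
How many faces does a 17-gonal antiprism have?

An antiprism on an n-gon has two n-gon caps and 2n triangles: V = 2·17 = 34, E = 4·17 = 68, F = 2·17 + 2 = 36.
Check: V − E + F = 34 − 68 + 36 = 2.

36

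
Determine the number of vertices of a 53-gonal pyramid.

54

A pyramid on an n-gon base has one n-gon and n triangles: V = 53 + 1 = 54, E = 2·53 = 106, F = 53 + 1 = 54.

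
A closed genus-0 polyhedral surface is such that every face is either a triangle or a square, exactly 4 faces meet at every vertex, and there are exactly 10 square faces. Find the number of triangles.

8

Let x be the number of triangles; then F = 10 + x.
Edge–face incidences: 2E = 4·10 + 3·x = 40 + 3x.
Every vertex has degree 4, so 4V = 2E.
Euler: V − E + F = 2 ⇒ (2E)/4 − E + (10 + x) = 2.
Multiply by 8: 2·(2E) − 4·(2E) + 8·(10 + x) = 16, i.e. 80 + 8x − 2·(40 + 3x) = 16.
Collecting terms: 2x = 16, so x = 8.
Then 2E = 40 + 3·8 = 64, so E = 32, V = 2E/4 = 16, F = 10 + 8 = 18.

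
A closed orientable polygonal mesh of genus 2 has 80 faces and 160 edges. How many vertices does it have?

78

For a closed orientable surface of genus 2, χ = 2 − 2·2 = -2.
V = -2 + E − F = -2 + 160 − 80 = 78.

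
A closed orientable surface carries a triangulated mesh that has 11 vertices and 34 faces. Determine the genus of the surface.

4

Every face is a triangle, so 2E = 3·34 = 102, giving E = 51.
χ = V − E + F = 11 − 51 + 34 = -6.
For a closed orientable surface χ = 2 − 2g, so g = (2 − (-6))/2 = 4.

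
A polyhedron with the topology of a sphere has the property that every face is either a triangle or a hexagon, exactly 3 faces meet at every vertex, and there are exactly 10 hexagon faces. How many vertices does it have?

Let x be the number of triangles; then F = 10 + x.
Edge–face incidences: 2E = 6·10 + 3·x = 60 + 3x.
Every vertex has degree 3, so 3V = 2E.
Euler: V − E + F = 2 ⇒ (2E)/3 − E + (10 + x) = 2.
Multiply by 6: 2·(2E) − 3·(2E) + 6·(10 + x) = 12, i.e. 60 + 6x − (60 + 3x) = 12.
Collecting terms: 3x = 12, so x = 4.
Then 2E = 60 + 3·4 = 72, so E = 36, V = 2E/3 = 24, F = 10 + 4 = 14.

24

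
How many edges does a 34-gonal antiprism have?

136

An antiprism on an n-gon has two n-gon caps and 2n triangles: V = 2·34 = 68, E = 4·34 = 136, F = 2·34 + 2 = 70.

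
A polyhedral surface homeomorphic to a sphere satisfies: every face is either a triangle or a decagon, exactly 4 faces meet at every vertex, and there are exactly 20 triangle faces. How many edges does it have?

Let x be the number of decagons; then F = 20 + x.
Edge–face incidences: 2E = 3·20 + 10·x = 60 + 10x.
Every vertex has degree 4, so 4V = 2E.
Euler: V − E + F = 2 ⇒ (2E)/4 − E + (20 + x) = 2.
Multiply by 8: 2·(2E) − 4·(2E) + 8·(20 + x) = 16, i.e. 160 + 8x − 2·(60 + 10x) = 16.
Collecting terms: −12x + 40 = 16, so −12x = −24, so x = 2.
Then 2E = 60 + 10·2 = 80, so E = 40, V = 2E/4 = 20, F = 20 + 2 = 22.

40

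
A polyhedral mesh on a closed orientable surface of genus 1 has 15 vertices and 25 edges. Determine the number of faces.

For a closed orientable surface of genus 1, χ = 2 − 2·1 = 0.
F = 0 − V + E = 0 − 15 + 25 = 10.

10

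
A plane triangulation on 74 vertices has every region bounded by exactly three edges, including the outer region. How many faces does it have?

144

In a plane triangulation 3F = 2E and V − E + F = 2, so F = 2V − 4 = 2·74 − 4 = 144.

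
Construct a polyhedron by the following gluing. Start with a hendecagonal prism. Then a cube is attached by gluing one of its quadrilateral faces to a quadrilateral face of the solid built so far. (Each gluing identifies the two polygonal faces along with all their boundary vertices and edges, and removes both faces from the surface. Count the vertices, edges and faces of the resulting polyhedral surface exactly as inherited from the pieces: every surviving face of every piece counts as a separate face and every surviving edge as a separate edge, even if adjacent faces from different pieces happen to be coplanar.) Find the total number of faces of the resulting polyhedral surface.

17

A hendecagonal prism: V=22, E=33, F=13.
Attach a cube (V=8, E=12, F=6) along a 4-gon: merge 4 vertices and 4 edges, delete both glued faces → V=26, E=41, F=17.
Check: V − E + F = 26 − 41 + 17 = 2.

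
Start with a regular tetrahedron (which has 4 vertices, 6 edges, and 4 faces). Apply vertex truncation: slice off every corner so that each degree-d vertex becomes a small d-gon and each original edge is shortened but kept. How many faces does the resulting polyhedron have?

Truncation replaces each original edge-end by a new vertex, so V′ = 2E = 12.
Each original edge survives, and each old vertex of degree d contributes d new edges; summing degrees gives Σd = 2E, so E′ = E + 2E = 3E = 18.
Each original face survives and each original vertex becomes one new face: F′ = F + V = 8.

8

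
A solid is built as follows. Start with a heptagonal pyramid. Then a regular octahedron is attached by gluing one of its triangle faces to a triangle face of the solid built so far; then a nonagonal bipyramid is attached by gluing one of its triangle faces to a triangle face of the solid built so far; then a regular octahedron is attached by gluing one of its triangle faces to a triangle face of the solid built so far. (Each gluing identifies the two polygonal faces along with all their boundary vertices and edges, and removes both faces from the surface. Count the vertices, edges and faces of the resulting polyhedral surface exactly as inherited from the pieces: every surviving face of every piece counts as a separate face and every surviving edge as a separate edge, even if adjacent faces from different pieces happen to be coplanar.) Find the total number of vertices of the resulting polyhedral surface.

A heptagonal pyramid: V=8, E=14, F=8.
Attach a regular octahedron (V=6, E=12, F=8) along a 3-gon: merge 3 vertices and 3 edges, delete both glued faces → V=11, E=23, F=14.
Attach a nonagonal bipyramid (V=11, E=27, F=18) along a 3-gon: merge 3 vertices and 3 edges, delete both glued faces → V=19, E=47, F=30.
Attach a regular octahedron (V=6, E=12, F=8) along a 3-gon: merge 3 vertices and 3 edges, delete both glued faces → V=22, E=56, F=36.
Check: V − E + F = 22 − 56 + 36 = 2.

22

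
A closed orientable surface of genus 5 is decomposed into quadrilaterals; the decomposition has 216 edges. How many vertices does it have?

100

χ = 2 − 2·5 = -8, and every face is a square so 4F = 2E.
F = 2E/4 = 108. Then V = -8 + E − F = -8 + 216 − 108 = 100.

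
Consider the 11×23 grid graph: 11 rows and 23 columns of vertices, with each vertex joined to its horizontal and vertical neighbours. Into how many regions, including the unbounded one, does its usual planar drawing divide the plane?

221

The grid has V = 11·23 = 253 vertices and E = 11·22 + 23·10 = 472 edges.
F = 2 − V + E = 2 − 253 + 472 = 221.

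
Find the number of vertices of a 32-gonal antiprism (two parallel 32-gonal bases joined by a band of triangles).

An antiprism on an n-gon has two n-gon caps and 2n triangles: V = 2·32 = 64, E = 4·32 = 128, F = 2·32 + 2 = 66.
Check: V − E + F = 64 − 128 + 66 = 2.

64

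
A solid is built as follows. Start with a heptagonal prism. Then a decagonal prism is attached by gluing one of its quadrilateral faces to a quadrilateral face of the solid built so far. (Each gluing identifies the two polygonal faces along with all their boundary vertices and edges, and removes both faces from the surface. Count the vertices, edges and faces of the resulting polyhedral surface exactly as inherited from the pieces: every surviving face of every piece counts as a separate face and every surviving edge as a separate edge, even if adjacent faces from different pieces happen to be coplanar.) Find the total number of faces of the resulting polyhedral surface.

19

A heptagonal prism: V=14, E=21, F=9.
Attach a decagonal prism (V=20, E=30, F=12) along a 4-gon: merge 4 vertices and 4 edges, delete both glued faces → V=30, E=47, F=19.
Check: V − E + F = 30 − 47 + 19 = 2.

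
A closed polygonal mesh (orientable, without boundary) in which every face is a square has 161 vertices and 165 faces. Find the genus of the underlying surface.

3

Every face is a square, so 2E = 4·165 = 660, giving E = 330.
χ = V − E + F = 161 − 330 + 165 = -4.
For a closed orientable surface χ = 2 − 2g, so g = (2 − (-4))/2 = 3.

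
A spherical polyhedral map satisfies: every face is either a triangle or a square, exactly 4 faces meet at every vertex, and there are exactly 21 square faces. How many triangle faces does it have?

Let x be the number of triangles; then F = 21 + x.
Edge–face incidences: 2E = 4·21 + 3·x = 84 + 3x.
Every vertex has degree 4, so 4V = 2E.
Euler: V − E + F = 2 ⇒ (2E)/4 − E + (21 + x) = 2.
Multiply by 8: 2·(2E) − 4·(2E) + 8·(21 + x) = 16, i.e. 168 + 8x − 2·(84 + 3x) = 16.
Collecting terms: 2x = 16, so x = 8.
Then 2E = 84 + 3·8 = 108, so E = 54, V = 2E/4 = 27, F = 21 + 8 = 29.

8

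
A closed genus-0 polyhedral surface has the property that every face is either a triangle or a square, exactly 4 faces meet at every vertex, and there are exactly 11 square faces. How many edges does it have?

Let x be the number of triangles; then F = 11 + x.
Edge–face incidences: 2E = 4·11 + 3·x = 44 + 3x.
Every vertex has degree 4, so 4V = 2E.
Euler: V − E + F = 2 ⇒ (2E)/4 − E + (11 + x) = 2.
Multiply by 8: 2·(2E) − 4·(2E) + 8·(11 + x) = 16, i.e. 88 + 8x − 2·(44 + 3x) = 16.
Collecting terms: 2x = 16, so x = 8.
Then 2E = 44 + 3·8 = 68, so E = 34, V = 2E/4 = 17, F = 11 + 8 = 19.

34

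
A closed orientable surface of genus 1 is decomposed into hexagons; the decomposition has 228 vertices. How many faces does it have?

114

χ = 2 − 2·1 = 0, and every face is a hexagon so 6F = 2E.
V − E + F = 0 with E = 6F/2 gives 228 − (6/2 − 1)·F = 0, so F = 114 and E = 342.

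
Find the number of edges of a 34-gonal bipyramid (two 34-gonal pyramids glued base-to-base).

102

A bipyramid over an n-gon has 2n triangular faces and n + 2 vertices: V = 34 + 2 = 36, E = 3·34 = 102, F = 2·34 = 68.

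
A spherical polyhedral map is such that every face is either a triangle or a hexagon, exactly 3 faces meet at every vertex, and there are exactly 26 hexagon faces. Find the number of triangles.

Let x be the number of triangles; then F = 26 + x.
Edge–face incidences: 2E = 6·26 + 3·x = 156 + 3x.
Every vertex has degree 3, so 3V = 2E.
Euler: V − E + F = 2 ⇒ (2E)/3 − E + (26 + x) = 2.
Multiply by 6: 2·(2E) − 3·(2E) + 6·(26 + x) = 12, i.e. 156 + 6x − (156 + 3x) = 12.
Collecting terms: 3x = 12, so x = 4.
Then 2E = 156 + 3·4 = 168, so E = 84, V = 2E/3 = 56, F = 26 + 4 = 30.

4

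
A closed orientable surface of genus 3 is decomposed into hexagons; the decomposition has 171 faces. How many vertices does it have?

338

χ = 2 − 2·3 = -4, and every face is a hexagon so 6F = 2E.
E = 6·171/2 = 513. Then V = -4 + E − F = -4 + 513 − 171 = 338.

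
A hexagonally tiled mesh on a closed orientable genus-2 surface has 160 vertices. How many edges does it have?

243

χ = 2 − 2·2 = -2, and every face is a hexagon so 6F = 2E.
V − E + F = -2 with E = 6F/2 gives 160 − (6/2 − 1)·F = -2, so F = 81 and E = 243.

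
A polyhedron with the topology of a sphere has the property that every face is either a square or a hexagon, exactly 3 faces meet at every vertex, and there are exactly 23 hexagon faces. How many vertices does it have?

54

Let x be the number of squares; then F = 23 + x.
Edge–face incidences: 2E = 6·23 + 4·x = 138 + 4x.
Every vertex has degree 3, so 3V = 2E.
Euler: V − E + F = 2 ⇒ (2E)/3 − E + (23 + x) = 2.
Multiply by 6: 2·(2E) − 3·(2E) + 6·(23 + x) = 12, i.e. 138 + 6x − (138 + 4x) = 12.
Collecting terms: 2x = 12, so x = 6.
Then 2E = 138 + 4·6 = 162, so E = 81, V = 2E/3 = 54, F = 23 + 6 = 29.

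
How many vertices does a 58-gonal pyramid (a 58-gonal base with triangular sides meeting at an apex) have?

A pyramid on an n-gon base has one n-gon and n triangles: V = 58 + 1 = 59, E = 2·58 = 116, F = 58 + 1 = 59.

59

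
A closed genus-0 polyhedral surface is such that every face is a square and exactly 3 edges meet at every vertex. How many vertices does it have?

Each face has 4 edges and each edge borders two faces, so 2E = 4F.
Each vertex has degree 3, so 3V = 2E and hence V = 4F/3.
Euler: V − E + F = 2 ⇒ (4F/3) − (4F/2) + F = 2.
Multiply by 6: (8 − 12 + 6)F = 12, i.e. 2F = 12.
So F = 6, E = 4·6/2 = 12, V = 4·6/3 = 8.

8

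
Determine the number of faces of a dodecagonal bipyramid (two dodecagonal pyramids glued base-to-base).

A bipyramid over an n-gon has 2n triangular faces and n + 2 vertices: V = 12 + 2 = 14, E = 3·12 = 36, F = 2·12 = 24.
Check: V − E + F = 14 − 36 + 24 = 2.

24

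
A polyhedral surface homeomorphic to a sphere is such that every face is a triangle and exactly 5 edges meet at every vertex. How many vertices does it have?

12

Each face has 3 edges and each edge borders two faces, so 2E = 3F.
Each vertex has degree 5, so 5V = 2E and hence V = 3F/5.
Euler: V − E + F = 2 ⇒ (3F/5) − (3F/2) + F = 2.
Multiply by 10: (6 − 15 + 10)F = 20, i.e. 1F = 20.
So F = 20, E = 3·20/2 = 30, V = 3·20/5 = 12.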